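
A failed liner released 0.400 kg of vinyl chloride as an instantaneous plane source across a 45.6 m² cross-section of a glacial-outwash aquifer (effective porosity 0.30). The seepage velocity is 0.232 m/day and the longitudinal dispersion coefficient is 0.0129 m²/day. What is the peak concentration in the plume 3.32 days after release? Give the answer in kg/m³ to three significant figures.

The peak of an instantaneous 1D plume sits at x = vt; there the Gaussian factor is 1 and C_max = M/(n_e·A·√(4πDt)), where n_e·A is the pore area the mass is dissolved in.
√(4πDt) = √(4π × 0.0129 × 3.32) = 0.7336 m, so C_max = 0.400/(0.30 × 45.6 × 0.7336) = 0.0399 kg/m³.

0.0399 kg/m³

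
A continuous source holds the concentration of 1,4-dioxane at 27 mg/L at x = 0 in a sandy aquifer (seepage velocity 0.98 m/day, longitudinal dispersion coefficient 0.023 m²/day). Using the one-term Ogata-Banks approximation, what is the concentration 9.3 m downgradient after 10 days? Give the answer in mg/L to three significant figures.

For a continuous step input, C/C₀ ≈ ½·erfc((x−vt)/(2√(Dt))).
vt = 0.98 × 10 = 9.8 m and 2√(Dt) = 2√(0.023 × 10) = 0.9592 m.
Argument (x−vt)/(2√(Dt)) = (9.3 − 9.8)/0.9592 = -0.5213; ½·erfc(-0.5213) = 0.7695.
C = 27 × 0.7695 = 20.8 mg/L.

20.8 mg/L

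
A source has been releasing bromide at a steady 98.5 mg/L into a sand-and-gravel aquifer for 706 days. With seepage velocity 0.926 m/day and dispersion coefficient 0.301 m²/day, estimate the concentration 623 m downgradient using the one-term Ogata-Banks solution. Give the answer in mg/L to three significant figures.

For a continuous step input, C/C₀ ≈ ½·erfc((x−vt)/(2√(Dt))).
vt = 0.926 × 706 = 653.756 m and 2√(Dt) = 2√(0.301 × 706) = 29.16 m.
Argument (x−vt)/(2√(Dt)) = (623 − 653.756)/29.16 = -1.055; ½·erfc(-1.055) = 0.9321.
C = 98.5 × 0.9321 = 91.8 mg/L.

91.8 mg/L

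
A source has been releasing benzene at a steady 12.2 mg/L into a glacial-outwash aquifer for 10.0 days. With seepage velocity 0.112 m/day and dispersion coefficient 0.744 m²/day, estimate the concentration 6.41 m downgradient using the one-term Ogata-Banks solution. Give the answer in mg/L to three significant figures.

For a continuous step input, C/C₀ ≈ ½·erfc((x−vt)/(2√(Dt))).
vt = 0.112 × 10.0 = 1.12 m and 2√(Dt) = 2√(0.744 × 10.0) = 5.455 m.
Argument (x−vt)/(2√(Dt)) = (6.41 − 1.12)/5.455 = 0.9698; ½·erfc(0.9698) = 0.08511.
C = 12.2 × 0.08511 = 1.04 mg/L.

1.04 mg/L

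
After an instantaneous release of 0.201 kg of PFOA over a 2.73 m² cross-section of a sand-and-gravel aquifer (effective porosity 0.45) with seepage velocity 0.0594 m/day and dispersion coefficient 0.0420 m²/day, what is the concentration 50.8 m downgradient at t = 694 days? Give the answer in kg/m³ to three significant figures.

For an instantaneous plane source, C(x,t) = M/(n_e·A·√(4πDt)) · exp(−(x−vt)²/(4Dt)), with n_e·A the pore (flow) area.
Plume center vt = 0.0594 × 694 = 41.2236 m, so the well at 50.8 m is 9.5764 m downgradient of the peak.
√(4πDt) = 19.14 m, giving peak height M/(n_e·A·√(4πDt)) = 0.201/(0.45 × 2.73 × 19.14) = 0.008548 kg/m³.
(x−vt)²/(4Dt) = (9.5764)²/(4 × 0.0420 × 694) = 0.7866; exp(−0.7866) = 0.4554.
C = 0.008548 × 0.4554 = 0.00389 kg/m³.

0.00389 kg/m³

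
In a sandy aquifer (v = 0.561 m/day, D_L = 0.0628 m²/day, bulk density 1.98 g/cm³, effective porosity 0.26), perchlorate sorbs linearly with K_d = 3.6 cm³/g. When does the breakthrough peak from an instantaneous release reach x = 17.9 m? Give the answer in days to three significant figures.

901 days

Retardation factor R = 1 + ρ_b·K_d/n = 1 + 1.98 × 3.6/0.26 = 28.42.
Sorption retards both mechanisms: v_R = v/R = 0.01974 m/day, D_R = D/R = 0.002210 m²/day.
Peak time from v_R²t² + 2D_R t − x² = 0: t = (√(D_R² + v_R²x²) − D_R)/v_R².
√(D_R² + v_R²x²) = √(0.002210² + 0.01974² × 17.9²) = 0.3534; v_R² = 0.0003897.
t = (0.3534 − 0.002210)/0.0003897 = 901 days.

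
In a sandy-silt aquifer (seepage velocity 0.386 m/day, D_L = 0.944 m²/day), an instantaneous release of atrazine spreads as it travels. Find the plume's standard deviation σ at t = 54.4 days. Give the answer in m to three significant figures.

10.1 m

Dispersive spreading gives a Gaussian with σ² = 2Dt; advection only shifts the center.
σ = √(2 × 0.944 × 54.4) = 10.1 m.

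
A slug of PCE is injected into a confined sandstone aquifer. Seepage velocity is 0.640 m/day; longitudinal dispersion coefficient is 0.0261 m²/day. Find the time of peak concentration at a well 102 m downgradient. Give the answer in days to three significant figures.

159 days

For the 1D instantaneous-source solution, setting ∂C/∂t = 0 at fixed x gives v²t² + 2Dt − x² = 0, so t = (√(D² + v²x²) − D)/v².
√(D² + v²x²) = √(0.0261² + 0.640² × 102²) = 65.28; v² = 0.4096.
t = (65.28 − 0.0261)/0.4096 = 159 days (vs. the pure-advection estimate x/v = 159 d).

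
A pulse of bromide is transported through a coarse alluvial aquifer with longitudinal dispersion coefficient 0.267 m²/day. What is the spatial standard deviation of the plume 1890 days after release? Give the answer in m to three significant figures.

31.8 m

Dispersive spreading gives a Gaussian with σ² = 2Dt; advection only shifts the center.
σ = √(2 × 0.267 × 1890) = 31.8 m.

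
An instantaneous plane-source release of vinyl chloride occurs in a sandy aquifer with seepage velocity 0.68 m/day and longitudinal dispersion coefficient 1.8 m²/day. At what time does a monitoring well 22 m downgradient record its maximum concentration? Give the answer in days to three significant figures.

28.7 days

For the 1D instantaneous-source solution, setting ∂C/∂t = 0 at fixed x gives v²t² + 2Dt − x² = 0, so t = (√(D² + v²x²) − D)/v².
√(D² + v²x²) = √(1.8² + 0.68² × 22²) = 15.07; v² = 0.4624.
t = (15.07 − 1.8)/0.4624 = 28.7 days (vs. the pure-advection estimate x/v = 32.4 d).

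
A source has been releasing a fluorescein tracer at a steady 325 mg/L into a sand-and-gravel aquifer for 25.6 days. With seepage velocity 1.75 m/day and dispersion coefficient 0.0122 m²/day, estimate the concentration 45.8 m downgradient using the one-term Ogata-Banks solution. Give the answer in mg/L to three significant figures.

For a continuous step input, C/C₀ ≈ ½·erfc((x−vt)/(2√(Dt))).
vt = 1.75 × 25.6 = 44.8 m and 2√(Dt) = 2√(0.0122 × 25.6) = 1.118 m.
Argument (x−vt)/(2√(Dt)) = (45.8 − 44.8)/1.118 = 0.8945; ½·erfc(0.8945) = 0.1029.
C = 325 × 0.1029 = 33.4 mg/L.

33.4 mg/L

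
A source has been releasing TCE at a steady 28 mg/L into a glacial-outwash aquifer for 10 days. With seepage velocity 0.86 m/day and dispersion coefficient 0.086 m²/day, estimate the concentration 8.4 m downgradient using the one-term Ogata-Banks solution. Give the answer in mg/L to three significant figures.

For a continuous step input, C/C₀ ≈ ½·erfc((x−vt)/(2√(Dt))).
vt = 0.86 × 10 = 8.6 m and 2√(Dt) = 2√(0.086 × 10) = 1.855 m.
Argument (x−vt)/(2√(Dt)) = (8.4 − 8.6)/1.855 = -0.1078; ½·erfc(-0.1078) = 0.5606.
C = 28 × 0.5606 = 15.7 mg/L.

15.7 mg/L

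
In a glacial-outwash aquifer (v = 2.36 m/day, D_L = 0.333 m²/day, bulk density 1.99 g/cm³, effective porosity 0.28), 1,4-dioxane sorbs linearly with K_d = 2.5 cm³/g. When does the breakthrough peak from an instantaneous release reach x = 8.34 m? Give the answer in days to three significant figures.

Retardation factor R = 1 + ρ_b·K_d/n = 1 + 1.99 × 2.5/0.28 = 18.77.
Sorption retards both mechanisms: v_R = v/R = 0.1257 m/day, D_R = D/R = 0.01774 m²/day.
Peak time from v_R²t² + 2D_R t − x² = 0: t = (√(D_R² + v_R²x²) − D_R)/v_R².
√(D_R² + v_R²x²) = √(0.01774² + 0.1257² × 8.34²) = 1.048; v_R² = 0.01580.
t = (1.048 − 0.01774)/0.01580 = 65.2 days.

65.2 days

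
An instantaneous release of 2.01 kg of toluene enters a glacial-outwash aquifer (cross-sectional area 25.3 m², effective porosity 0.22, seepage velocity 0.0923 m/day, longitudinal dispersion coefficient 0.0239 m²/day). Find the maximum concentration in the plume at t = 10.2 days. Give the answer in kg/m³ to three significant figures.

The peak of an instantaneous 1D plume sits at x = vt; there the Gaussian factor is 1 and C_max = M/(n_e·A·√(4πDt)), where n_e·A is the pore area the mass is dissolved in.
√(4πDt) = √(4π × 0.0239 × 10.2) = 1.750 m, so C_max = 2.01/(0.22 × 25.3 × 1.750) = 0.206 kg/m³.

0.206 kg/m³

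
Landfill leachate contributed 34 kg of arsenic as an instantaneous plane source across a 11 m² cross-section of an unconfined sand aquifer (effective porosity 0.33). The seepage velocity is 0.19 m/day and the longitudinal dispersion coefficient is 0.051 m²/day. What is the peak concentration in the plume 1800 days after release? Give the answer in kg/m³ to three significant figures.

The peak of an instantaneous 1D plume sits at x = vt; there the Gaussian factor is 1 and C_max = M/(n_e·A·√(4πDt)), where n_e·A is the pore area the mass is dissolved in.
√(4πDt) = √(4π × 0.051 × 1800) = 33.96 m, so C_max = 34/(0.33 × 11 × 33.96) = 0.276 kg/m³.

0.276 kg/m³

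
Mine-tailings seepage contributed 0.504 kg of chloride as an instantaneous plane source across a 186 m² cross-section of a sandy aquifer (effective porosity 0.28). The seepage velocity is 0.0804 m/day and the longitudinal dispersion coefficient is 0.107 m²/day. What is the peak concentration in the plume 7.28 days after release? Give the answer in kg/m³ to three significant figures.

0.00309 kg/m³

The peak of an instantaneous 1D plume sits at x = vt; there the Gaussian factor is 1 and C_max = M/(n_e·A·√(4πDt)), where n_e·A is the pore area the mass is dissolved in.
√(4πDt) = √(4π × 0.107 × 7.28) = 3.129 m, so C_max = 0.504/(0.28 × 186 × 3.129) = 0.00309 kg/m³.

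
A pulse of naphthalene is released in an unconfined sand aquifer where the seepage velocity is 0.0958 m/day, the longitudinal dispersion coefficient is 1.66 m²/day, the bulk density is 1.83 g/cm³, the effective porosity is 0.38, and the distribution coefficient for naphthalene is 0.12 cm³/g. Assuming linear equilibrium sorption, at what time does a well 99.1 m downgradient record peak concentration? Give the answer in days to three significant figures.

Retardation factor R = 1 + ρ_b·K_d/n = 1 + 1.83 × 0.12/0.38 = 1.578.
Sorption retards both mechanisms: v_R = v/R = 0.06071 m/day, D_R = D/R = 1.052 m²/day.
Peak time from v_R²t² + 2D_R t − x² = 0: t = (√(D_R² + v_R²x²) − D_R)/v_R².
√(D_R² + v_R²x²) = √(1.052² + 0.06071² × 99.1²) = 6.108; v_R² = 0.003686.
t = (6.108 − 1.052)/0.003686 = 1370 days.

1370 days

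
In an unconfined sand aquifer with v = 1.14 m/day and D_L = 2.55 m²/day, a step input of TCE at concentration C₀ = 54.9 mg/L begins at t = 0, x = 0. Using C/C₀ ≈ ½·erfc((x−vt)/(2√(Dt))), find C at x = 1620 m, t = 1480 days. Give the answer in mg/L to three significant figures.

42.8 mg/L

For a continuous step input, C/C₀ ≈ ½·erfc((x−vt)/(2√(Dt))).
vt = 1.14 × 1480 = 1687.2 m and 2√(Dt) = 2√(2.55 × 1480) = 122.9 m.
Argument (x−vt)/(2√(Dt)) = (1620 − 1687.2)/122.9 = -0.5468; ½·erfc(-0.5468) = 0.7803.
C = 54.9 × 0.7803 = 42.8 mg/L.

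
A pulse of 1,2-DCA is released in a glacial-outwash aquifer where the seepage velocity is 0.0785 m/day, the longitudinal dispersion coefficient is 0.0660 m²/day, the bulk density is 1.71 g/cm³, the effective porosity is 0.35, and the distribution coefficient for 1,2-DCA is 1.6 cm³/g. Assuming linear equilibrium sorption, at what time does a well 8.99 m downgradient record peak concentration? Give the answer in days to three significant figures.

920 days

Retardation factor R = 1 + ρ_b·K_d/n = 1 + 1.71 × 1.6/0.35 = 8.817.
Sorption retards both mechanisms: v_R = v/R = 0.008903 m/day, D_R = D/R = 0.007486 m²/day.
Peak time from v_R²t² + 2D_R t − x² = 0: t = (√(D_R² + v_R²x²) − D_R)/v_R².
√(D_R² + v_R²x²) = √(0.007486² + 0.008903² × 8.99²) = 0.08039; v_R² = 7.926e-05.
t = (0.08039 − 0.007486)/7.926e-05 = 920 days.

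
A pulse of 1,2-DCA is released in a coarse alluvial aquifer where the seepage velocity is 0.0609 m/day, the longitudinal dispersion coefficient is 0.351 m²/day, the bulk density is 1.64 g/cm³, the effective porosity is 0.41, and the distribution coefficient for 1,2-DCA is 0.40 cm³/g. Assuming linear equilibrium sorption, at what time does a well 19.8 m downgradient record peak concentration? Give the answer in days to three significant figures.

634 days

Retardation factor R = 1 + ρ_b·K_d/n = 1 + 1.64 × 0.40/0.41 = 2.600.
Sorption retards both mechanisms: v_R = v/R = 0.02342 m/day, D_R = D/R = 0.1350 m²/day.
Peak time from v_R²t² + 2D_R t − x² = 0: t = (√(D_R² + v_R²x²) − D_R)/v_R².
√(D_R² + v_R²x²) = √(0.1350² + 0.02342² × 19.8²) = 0.4830; v_R² = 0.0005485.
t = (0.4830 − 0.1350)/0.0005485 = 634 days.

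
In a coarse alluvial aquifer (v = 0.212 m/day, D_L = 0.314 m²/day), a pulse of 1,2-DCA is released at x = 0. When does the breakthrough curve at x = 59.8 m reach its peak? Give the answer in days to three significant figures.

For the 1D instantaneous-source solution, setting ∂C/∂t = 0 at fixed x gives v²t² + 2Dt − x² = 0, so t = (√(D² + v²x²) − D)/v².
√(D² + v²x²) = √(0.314² + 0.212² × 59.8²) = 12.68; v² = 0.044944.
t = (12.68 − 0.314)/0.044944 = 275 days (vs. the pure-advection estimate x/v = 282 d).

275 days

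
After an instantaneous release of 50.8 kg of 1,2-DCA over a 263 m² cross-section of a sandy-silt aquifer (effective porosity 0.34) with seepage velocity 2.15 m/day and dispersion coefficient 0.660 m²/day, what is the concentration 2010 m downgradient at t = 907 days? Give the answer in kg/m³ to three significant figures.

0.00146 kg/m³

For an instantaneous plane source, C(x,t) = M/(n_e·A·√(4πDt)) · exp(−(x−vt)²/(4Dt)), with n_e·A the pore (flow) area.
Plume center vt = 2.15 × 907 = 1950.05 m, so the well at 2010 m is 59.95 m downgradient of the peak.
√(4πDt) = 86.73 m, giving peak height M/(n_e·A·√(4πDt)) = 50.8/(0.34 × 263 × 86.73) = 0.006550 kg/m³.
(x−vt)²/(4Dt) = (59.95)²/(4 × 0.660 × 907) = 1.501; exp(−1.501) = 0.2229.
C = 0.006550 × 0.2229 = 0.00146 kg/m³.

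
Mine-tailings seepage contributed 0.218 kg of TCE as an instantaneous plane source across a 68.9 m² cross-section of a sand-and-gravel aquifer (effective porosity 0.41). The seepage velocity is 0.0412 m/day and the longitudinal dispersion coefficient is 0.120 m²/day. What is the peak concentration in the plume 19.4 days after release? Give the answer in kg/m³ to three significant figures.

The peak of an instantaneous 1D plume sits at x = vt; there the Gaussian factor is 1 and C_max = M/(n_e·A·√(4πDt)), where n_e·A is the pore area the mass is dissolved in.
√(4πDt) = √(4π × 0.120 × 19.4) = 5.409 m, so C_max = 0.218/(0.41 × 68.9 × 5.409) = 0.00143 kg/m³.

0.00143 kg/m³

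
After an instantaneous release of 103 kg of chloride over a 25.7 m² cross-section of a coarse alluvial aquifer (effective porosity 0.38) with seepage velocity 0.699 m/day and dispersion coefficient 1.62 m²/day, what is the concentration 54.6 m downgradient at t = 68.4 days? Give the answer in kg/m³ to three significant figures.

0.255 kg/m³

For an instantaneous plane source, C(x,t) = M/(n_e·A·√(4πDt)) · exp(−(x−vt)²/(4Dt)), with n_e·A the pore (flow) area.
Plume center vt = 0.699 × 68.4 = 47.8116 m, so the well at 54.6 m is 6.7884 m downgradient of the peak.
√(4πDt) = 37.32 m, giving peak height M/(n_e·A·√(4πDt)) = 103/(0.38 × 25.7 × 37.32) = 0.2826 kg/m³.
(x−vt)²/(4Dt) = (6.7884)²/(4 × 1.62 × 68.4) = 0.1040; exp(−0.1040) = 0.9012.
C = 0.2826 × 0.9012 = 0.255 kg/m³.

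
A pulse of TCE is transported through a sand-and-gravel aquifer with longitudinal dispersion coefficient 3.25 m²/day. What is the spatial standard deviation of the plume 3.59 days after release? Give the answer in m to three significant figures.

Dispersive spreading gives a Gaussian with σ² = 2Dt; advection only shifts the center.
σ = √(2 × 3.25 × 3.59) = 4.83 m.

4.83 m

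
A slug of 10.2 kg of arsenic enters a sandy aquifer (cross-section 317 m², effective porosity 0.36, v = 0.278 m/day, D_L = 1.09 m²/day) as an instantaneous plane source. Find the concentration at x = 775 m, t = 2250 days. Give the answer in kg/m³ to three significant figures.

For an instantaneous plane source, C(x,t) = M/(n_e·A·√(4πDt)) · exp(−(x−vt)²/(4Dt)), with n_e·A the pore (flow) area.
Plume center vt = 0.278 × 2250 = 625.5 m, so the well at 775 m is 149.5 m downgradient of the peak.
√(4πDt) = 175.6 m, giving peak height M/(n_e·A·√(4πDt)) = 10.2/(0.36 × 317 × 175.6) = 0.0005090 kg/m³.
(x−vt)²/(4Dt) = (149.5)²/(4 × 1.09 × 2250) = 2.278; exp(−2.278) = 0.1025.
C = 0.0005090 × 0.1025 = 5.22e-05 kg/m³.

5.22e-05 kg/m³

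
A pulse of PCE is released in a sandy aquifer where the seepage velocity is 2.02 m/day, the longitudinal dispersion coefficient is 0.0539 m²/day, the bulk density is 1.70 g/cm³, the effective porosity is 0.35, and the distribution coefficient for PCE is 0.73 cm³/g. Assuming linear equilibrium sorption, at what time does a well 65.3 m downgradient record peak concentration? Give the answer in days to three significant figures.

Retardation factor R = 1 + ρ_b·K_d/n = 1 + 1.70 × 0.73/0.35 = 4.546.
Sorption retards both mechanisms: v_R = v/R = 0.4443 m/day, D_R = D/R = 0.01186 m²/day.
Peak time from v_R²t² + 2D_R t − x² = 0: t = (√(D_R² + v_R²x²) − D_R)/v_R².
√(D_R² + v_R²x²) = √(0.01186² + 0.4443² × 65.3²) = 29.01; v_R² = 0.1974.
t = (29.01 − 0.01186)/0.1974 = 147 days.

147 days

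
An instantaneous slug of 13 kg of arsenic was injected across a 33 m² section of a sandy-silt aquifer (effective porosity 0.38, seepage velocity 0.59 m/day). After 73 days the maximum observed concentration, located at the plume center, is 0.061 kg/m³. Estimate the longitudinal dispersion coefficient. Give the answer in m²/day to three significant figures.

At the plume center C_max = M/(n_e·A·√(4πDt)), so D = M²/(4πt·(n_e·A·C_max)²).
n_e·A·C_max = 0.38 × 33 × 0.061 = 0.7649 kg/m.
D = 13²/(4π × 73 × 0.7649²) = 0.315 m²/day.

0.315 m²/day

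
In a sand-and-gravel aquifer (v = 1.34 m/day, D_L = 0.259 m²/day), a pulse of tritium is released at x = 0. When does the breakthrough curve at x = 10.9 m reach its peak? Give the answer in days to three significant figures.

7.99 days

For the 1D instantaneous-source solution, setting ∂C/∂t = 0 at fixed x gives v²t² + 2Dt − x² = 0, so t = (√(D² + v²x²) − D)/v².
√(D² + v²x²) = √(0.259² + 1.34² × 10.9²) = 14.61; v² = 1.7956.
t = (14.61 − 0.259)/1.7956 = 7.99 days (vs. the pure-advection estimate x/v = 8.13 d).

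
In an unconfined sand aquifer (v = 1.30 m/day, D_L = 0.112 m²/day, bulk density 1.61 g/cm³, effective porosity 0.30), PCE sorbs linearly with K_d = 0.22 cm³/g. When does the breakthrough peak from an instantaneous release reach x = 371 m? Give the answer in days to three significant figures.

622 days

Retardation factor R = 1 + ρ_b·K_d/n = 1 + 1.61 × 0.22/0.30 = 2.181.
Sorption retards both mechanisms: v_R = v/R = 0.5961 m/day, D_R = D/R = 0.05135 m²/day.
Peak time from v_R²t² + 2D_R t − x² = 0: t = (√(D_R² + v_R²x²) − D_R)/v_R².
√(D_R² + v_R²x²) = √(0.05135² + 0.5961² × 371²) = 221.2; v_R² = 0.3553.
t = (221.2 − 0.05135)/0.3553 = 622 days.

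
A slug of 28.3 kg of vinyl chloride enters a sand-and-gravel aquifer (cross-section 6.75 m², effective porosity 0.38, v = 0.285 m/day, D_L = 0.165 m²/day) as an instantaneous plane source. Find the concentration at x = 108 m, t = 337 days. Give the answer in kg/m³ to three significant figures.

For an instantaneous plane source, C(x,t) = M/(n_e·A·√(4πDt)) · exp(−(x−vt)²/(4Dt)), with n_e·A the pore (flow) area.
Plume center vt = 0.285 × 337 = 96.045 m, so the well at 108 m is 11.955 m downgradient of the peak.
√(4πDt) = 26.43 m, giving peak height M/(n_e·A·√(4πDt)) = 28.3/(0.38 × 6.75 × 26.43) = 0.4174 kg/m³.
(x−vt)²/(4Dt) = (11.955)²/(4 × 0.165 × 337) = 0.6426; exp(−0.6426) = 0.5259.
C = 0.4174 × 0.5259 = 0.220 kg/m³.

0.220 kg/m³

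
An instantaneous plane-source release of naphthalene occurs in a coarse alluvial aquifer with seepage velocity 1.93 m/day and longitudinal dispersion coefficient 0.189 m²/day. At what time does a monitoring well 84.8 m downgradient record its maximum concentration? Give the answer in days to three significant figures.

43.9 days

For the 1D instantaneous-source solution, setting ∂C/∂t = 0 at fixed x gives v²t² + 2Dt − x² = 0, so t = (√(D² + v²x²) − D)/v².
√(D² + v²x²) = √(0.189² + 1.93² × 84.8²) = 163.7; v² = 3.7249.
t = (163.7 − 0.189)/3.7249 = 43.9 days (vs. the pure-advection estimate x/v = 43.9 d).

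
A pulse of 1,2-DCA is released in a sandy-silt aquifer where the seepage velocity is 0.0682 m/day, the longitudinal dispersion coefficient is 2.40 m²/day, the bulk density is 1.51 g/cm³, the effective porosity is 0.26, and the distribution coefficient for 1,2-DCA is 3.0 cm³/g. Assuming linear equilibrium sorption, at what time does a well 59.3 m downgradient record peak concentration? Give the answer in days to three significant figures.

9120 days

Retardation factor R = 1 + ρ_b·K_d/n = 1 + 1.51 × 3.0/0.26 = 18.42.
Sorption retards both mechanisms: v_R = v/R = 0.003702 m/day, D_R = D/R = 0.1303 m²/day.
Peak time from v_R²t² + 2D_R t − x² = 0: t = (√(D_R² + v_R²x²) − D_R)/v_R².
√(D_R² + v_R²x²) = √(0.1303² + 0.003702² × 59.3²) = 0.2553; v_R² = 1.370e-05.
t = (0.2553 − 0.1303)/1.370e-05 = 9120 days.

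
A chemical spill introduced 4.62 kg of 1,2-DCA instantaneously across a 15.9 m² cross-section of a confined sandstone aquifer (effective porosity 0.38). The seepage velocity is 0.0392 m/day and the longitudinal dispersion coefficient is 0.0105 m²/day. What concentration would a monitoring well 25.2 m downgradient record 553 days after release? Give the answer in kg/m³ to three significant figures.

0.0525 kg/m³

For an instantaneous plane source, C(x,t) = M/(n_e·A·√(4πDt)) · exp(−(x−vt)²/(4Dt)), with n_e·A the pore (flow) area.
Plume center vt = 0.0392 × 553 = 21.6776 m, so the well at 25.2 m is 3.5224 m downgradient of the peak.
√(4πDt) = 8.542 m, giving peak height M/(n_e·A·√(4πDt)) = 4.62/(0.38 × 15.9 × 8.542) = 0.08952 kg/m³.
(x−vt)²/(4Dt) = (3.5224)²/(4 × 0.0105 × 553) = 0.5342; exp(−0.5342) = 0.5861.
C = 0.08952 × 0.5861 = 0.0525 kg/m³.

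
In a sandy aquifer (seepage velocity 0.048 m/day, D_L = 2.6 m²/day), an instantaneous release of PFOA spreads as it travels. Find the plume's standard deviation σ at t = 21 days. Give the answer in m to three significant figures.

10.4 m

Dispersive spreading gives a Gaussian with σ² = 2Dt; advection only shifts the center.
σ = √(2 × 2.6 × 21) = 10.4 m.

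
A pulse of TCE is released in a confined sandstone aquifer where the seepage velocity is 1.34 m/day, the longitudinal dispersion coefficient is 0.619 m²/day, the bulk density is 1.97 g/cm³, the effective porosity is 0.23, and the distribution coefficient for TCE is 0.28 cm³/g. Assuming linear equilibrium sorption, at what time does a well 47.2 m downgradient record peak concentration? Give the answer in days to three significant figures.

Retardation factor R = 1 + ρ_b·K_d/n = 1 + 1.97 × 0.28/0.23 = 3.398.
Sorption retards both mechanisms: v_R = v/R = 0.3943 m/day, D_R = D/R = 0.1822 m²/day.
Peak time from v_R²t² + 2D_R t − x² = 0: t = (√(D_R² + v_R²x²) − D_R)/v_R².
√(D_R² + v_R²x²) = √(0.1822² + 0.3943² × 47.2²) = 18.61; v_R² = 0.1555.
t = (18.61 − 0.1822)/0.1555 = 119 days.

119 days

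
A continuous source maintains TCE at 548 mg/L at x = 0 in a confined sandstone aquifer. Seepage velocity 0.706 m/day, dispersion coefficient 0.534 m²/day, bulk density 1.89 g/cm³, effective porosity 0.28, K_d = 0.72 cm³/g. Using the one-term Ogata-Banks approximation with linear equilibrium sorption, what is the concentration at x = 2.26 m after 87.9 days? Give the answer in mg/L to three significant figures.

538 mg/L

Retardation factor R = 1 + ρ_b·K_d/n = 1 + 1.89 × 0.72/0.28 = 5.860.
Sorption retards both mechanisms: v_R = v/R = 0.1205 m/day, D_R = D/R = 0.09113 m²/day.
v_R·t = 0.1205 × 87.9 = 10.59195 m; 2√(D_R t) = 5.661 m; argument = (2.26 − 10.59195)/5.661 = -1.472.
C = C₀ × ½·erfc(-1.472) = 548 × 0.9813 = 538 mg/L.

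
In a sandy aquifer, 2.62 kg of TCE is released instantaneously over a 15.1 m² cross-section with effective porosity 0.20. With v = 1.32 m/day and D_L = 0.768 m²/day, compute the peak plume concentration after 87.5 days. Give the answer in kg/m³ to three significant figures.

0.0299 kg/m³

The peak of an instantaneous 1D plume sits at x = vt; there the Gaussian factor is 1 and C_max = M/(n_e·A·√(4πDt)), where n_e·A is the pore area the mass is dissolved in.
√(4πDt) = √(4π × 0.768 × 87.5) = 29.06 m, so C_max = 2.62/(0.20 × 15.1 × 29.06) = 0.0299 kg/m³.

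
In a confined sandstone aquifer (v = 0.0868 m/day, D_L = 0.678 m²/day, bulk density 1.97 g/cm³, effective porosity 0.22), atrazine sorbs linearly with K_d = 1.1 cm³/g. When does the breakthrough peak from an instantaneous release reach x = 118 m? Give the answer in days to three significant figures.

13800 days

Retardation factor R = 1 + ρ_b·K_d/n = 1 + 1.97 × 1.1/0.22 = 10.85.
Sorption retards both mechanisms: v_R = v/R = 0.008000 m/day, D_R = D/R = 0.06249 m²/day.
Peak time from v_R²t² + 2D_R t − x² = 0: t = (√(D_R² + v_R²x²) − D_R)/v_R².
√(D_R² + v_R²x²) = √(0.06249² + 0.008000² × 118²) = 0.9461; v_R² = 6.400e-05.
t = (0.9461 − 0.06249)/6.400e-05 = 13800 days.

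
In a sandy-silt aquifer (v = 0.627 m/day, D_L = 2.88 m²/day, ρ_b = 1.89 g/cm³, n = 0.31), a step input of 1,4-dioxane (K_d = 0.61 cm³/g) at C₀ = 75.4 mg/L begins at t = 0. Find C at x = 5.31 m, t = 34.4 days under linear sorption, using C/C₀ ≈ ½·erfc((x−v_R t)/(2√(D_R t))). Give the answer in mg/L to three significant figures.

34.3 mg/L

Retardation factor R = 1 + ρ_b·K_d/n = 1 + 1.89 × 0.61/0.31 = 4.719.
Sorption retards both mechanisms: v_R = v/R = 0.1329 m/day, D_R = D/R = 0.6103 m²/day.
v_R·t = 0.1329 × 34.4 = 4.57176 m; 2√(D_R t) = 9.164 m; argument = (5.31 − 4.57176)/9.164 = 0.08056.
C = C₀ × ½·erfc(0.08056) = 75.4 × 0.4546 = 34.3 mg/L.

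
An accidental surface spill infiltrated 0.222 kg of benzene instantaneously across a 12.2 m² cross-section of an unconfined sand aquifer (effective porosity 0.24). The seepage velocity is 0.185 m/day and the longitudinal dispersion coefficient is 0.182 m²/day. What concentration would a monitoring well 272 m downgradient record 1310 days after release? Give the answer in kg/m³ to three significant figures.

For an instantaneous plane source, C(x,t) = M/(n_e·A·√(4πDt)) · exp(−(x−vt)²/(4Dt)), with n_e·A the pore (flow) area.
Plume center vt = 0.185 × 1310 = 242.35 m, so the well at 272 m is 29.65 m downgradient of the peak.
√(4πDt) = 54.74 m, giving peak height M/(n_e·A·√(4πDt)) = 0.222/(0.24 × 12.2 × 54.74) = 0.001385 kg/m³.
(x−vt)²/(4Dt) = (29.65)²/(4 × 0.182 × 1310) = 0.9218; exp(−0.9218) = 0.3978.
C = 0.001385 × 0.3978 = 0.000551 kg/m³.

0.000551 kg/m³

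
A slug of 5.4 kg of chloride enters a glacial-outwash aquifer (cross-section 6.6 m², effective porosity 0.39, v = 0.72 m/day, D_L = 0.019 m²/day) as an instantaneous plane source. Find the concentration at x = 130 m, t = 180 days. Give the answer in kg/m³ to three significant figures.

0.316 kg/m³

For an instantaneous plane source, C(x,t) = M/(n_e·A·√(4πDt)) · exp(−(x−vt)²/(4Dt)), with n_e·A the pore (flow) area.
Plume center vt = 0.72 × 180 = 129.6 m, so the well at 130 m is 0.4 m downgradient of the peak.
√(4πDt) = 6.556 m, giving peak height M/(n_e·A·√(4πDt)) = 5.4/(0.39 × 6.6 × 6.556) = 0.3200 kg/m³.
(x−vt)²/(4Dt) = (0.4)²/(4 × 0.019 × 180) = 0.01170; exp(−0.01170) = 0.9884.
C = 0.3200 × 0.9884 = 0.316 kg/m³.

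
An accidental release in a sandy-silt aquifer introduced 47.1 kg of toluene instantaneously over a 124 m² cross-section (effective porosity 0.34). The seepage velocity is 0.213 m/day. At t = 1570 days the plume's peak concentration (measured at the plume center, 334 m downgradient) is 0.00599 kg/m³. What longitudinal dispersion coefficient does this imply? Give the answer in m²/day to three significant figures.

At the plume center C_max = M/(n_e·A·√(4πDt)), so D = M²/(4πt·(n_e·A·C_max)²).
n_e·A·C_max = 0.34 × 124 × 0.00599 = 0.2525 kg/m.
D = 47.1²/(4π × 1570 × 0.2525²) = 1.76 m²/day.

1.76 m²/day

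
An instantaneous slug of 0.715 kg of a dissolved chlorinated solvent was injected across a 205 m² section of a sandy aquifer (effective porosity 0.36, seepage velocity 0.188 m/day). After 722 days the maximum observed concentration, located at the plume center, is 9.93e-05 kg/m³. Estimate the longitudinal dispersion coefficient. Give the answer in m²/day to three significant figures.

At the plume center C_max = M/(n_e·A·√(4πDt)), so D = M²/(4πt·(n_e·A·C_max)²).
n_e·A·C_max = 0.36 × 205 × 9.93e-05 = 0.007328 kg/m.
D = 0.715²/(4π × 722 × 0.007328²) = 1.05 m²/day.

1.05 m²/day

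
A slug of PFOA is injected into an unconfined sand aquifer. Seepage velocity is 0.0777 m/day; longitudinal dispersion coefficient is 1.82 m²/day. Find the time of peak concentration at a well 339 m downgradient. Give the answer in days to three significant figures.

4070 days

For the 1D instantaneous-source solution, setting ∂C/∂t = 0 at fixed x gives v²t² + 2Dt − x² = 0, so t = (√(D² + v²x²) − D)/v².
√(D² + v²x²) = √(1.82² + 0.0777² × 339²) = 26.40; v² = 0.00603729.
t = (26.40 − 1.82)/0.00603729 = 4070 days (vs. the pure-advection estimate x/v = 4360 d).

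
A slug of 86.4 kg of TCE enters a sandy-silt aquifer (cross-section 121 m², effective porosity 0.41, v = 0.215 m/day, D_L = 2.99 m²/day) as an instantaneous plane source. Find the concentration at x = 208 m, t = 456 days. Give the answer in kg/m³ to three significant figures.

0.00145 kg/m³

For an instantaneous plane source, C(x,t) = M/(n_e·A·√(4πDt)) · exp(−(x−vt)²/(4Dt)), with n_e·A the pore (flow) area.
Plume center vt = 0.215 × 456 = 98.04 m, so the well at 208 m is 109.96 m downgradient of the peak.
√(4πDt) = 130.9 m, giving peak height M/(n_e·A·√(4πDt)) = 86.4/(0.41 × 121 × 130.9) = 0.01330 kg/m³.
(x−vt)²/(4Dt) = (109.96)²/(4 × 2.99 × 456) = 2.217; exp(−2.217) = 0.1089.
C = 0.01330 × 0.1089 = 0.00145 kg/m³.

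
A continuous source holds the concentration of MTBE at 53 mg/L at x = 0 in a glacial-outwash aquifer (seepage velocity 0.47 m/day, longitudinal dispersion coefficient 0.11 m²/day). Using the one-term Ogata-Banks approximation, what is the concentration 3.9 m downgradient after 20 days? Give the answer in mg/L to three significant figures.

52.8 mg/L

For a continuous step input, C/C₀ ≈ ½·erfc((x−vt)/(2√(Dt))).
vt = 0.47 × 20 = 9.4 m and 2√(Dt) = 2√(0.11 × 20) = 2.966 m.
Argument (x−vt)/(2√(Dt)) = (3.9 − 9.4)/2.966 = -1.854; ½·erfc(-1.854) = 0.9956.
C = 53 × 0.9956 = 52.8 mg/L.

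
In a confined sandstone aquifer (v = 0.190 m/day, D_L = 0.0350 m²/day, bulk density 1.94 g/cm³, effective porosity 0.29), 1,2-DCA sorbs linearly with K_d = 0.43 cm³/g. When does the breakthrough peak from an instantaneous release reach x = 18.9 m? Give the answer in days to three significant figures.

Retardation factor R = 1 + ρ_b·K_d/n = 1 + 1.94 × 0.43/0.29 = 3.877.
Sorption retards both mechanisms: v_R = v/R = 0.04901 m/day, D_R = D/R = 0.009028 m²/day.
Peak time from v_R²t² + 2D_R t − x² = 0: t = (√(D_R² + v_R²x²) − D_R)/v_R².
√(D_R² + v_R²x²) = √(0.009028² + 0.04901² × 18.9²) = 0.9263; v_R² = 0.002402.
t = (0.9263 − 0.009028)/0.002402 = 382 days.

382 days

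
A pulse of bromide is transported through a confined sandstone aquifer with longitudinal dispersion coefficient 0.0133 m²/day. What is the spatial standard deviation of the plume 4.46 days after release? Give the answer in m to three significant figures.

0.344 m

Dispersive spreading gives a Gaussian with σ² = 2Dt; advection only shifts the center.
σ = √(2 × 0.0133 × 4.46) = 0.344 m.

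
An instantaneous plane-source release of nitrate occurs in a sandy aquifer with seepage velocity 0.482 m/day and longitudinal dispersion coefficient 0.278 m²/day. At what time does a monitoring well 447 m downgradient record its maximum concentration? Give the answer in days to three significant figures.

926 days

For the 1D instantaneous-source solution, setting ∂C/∂t = 0 at fixed x gives v²t² + 2Dt − x² = 0, so t = (√(D² + v²x²) − D)/v².
√(D² + v²x²) = √(0.278² + 0.482² × 447²) = 215.5; v² = 0.232324.
t = (215.5 − 0.278)/0.232324 = 926 days (vs. the pure-advection estimate x/v = 927 d).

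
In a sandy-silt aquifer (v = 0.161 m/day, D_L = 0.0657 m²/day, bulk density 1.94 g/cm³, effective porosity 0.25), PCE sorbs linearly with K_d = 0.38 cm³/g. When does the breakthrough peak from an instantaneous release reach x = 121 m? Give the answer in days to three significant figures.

Retardation factor R = 1 + ρ_b·K_d/n = 1 + 1.94 × 0.38/0.25 = 3.949.
Sorption retards both mechanisms: v_R = v/R = 0.04077 m/day, D_R = D/R = 0.01664 m²/day.
Peak time from v_R²t² + 2D_R t − x² = 0: t = (√(D_R² + v_R²x²) − D_R)/v_R².
√(D_R² + v_R²x²) = √(0.01664² + 0.04077² × 121²) = 4.933; v_R² = 0.001662.
t = (4.933 − 0.01664)/0.001662 = 2960 days.

2960 days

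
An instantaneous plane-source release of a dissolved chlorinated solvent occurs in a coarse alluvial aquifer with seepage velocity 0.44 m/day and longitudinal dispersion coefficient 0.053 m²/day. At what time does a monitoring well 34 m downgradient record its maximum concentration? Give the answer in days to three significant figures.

For the 1D instantaneous-source solution, setting ∂C/∂t = 0 at fixed x gives v²t² + 2Dt − x² = 0, so t = (√(D² + v²x²) − D)/v².
√(D² + v²x²) = √(0.053² + 0.44² × 34²) = 14.96; v² = 0.1936.
t = (14.96 − 0.053)/0.1936 = 77.0 days (vs. the pure-advection estimate x/v = 77.3 d).

77.0 days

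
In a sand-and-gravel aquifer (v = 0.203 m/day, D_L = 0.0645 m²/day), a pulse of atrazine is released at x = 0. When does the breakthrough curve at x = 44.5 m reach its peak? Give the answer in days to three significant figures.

For the 1D instantaneous-source solution, setting ∂C/∂t = 0 at fixed x gives v²t² + 2Dt − x² = 0, so t = (√(D² + v²x²) − D)/v².
√(D² + v²x²) = √(0.0645² + 0.203² × 44.5²) = 9.034; v² = 0.041209.
t = (9.034 − 0.0645)/0.041209 = 218 days (vs. the pure-advection estimate x/v = 219 d).

218 days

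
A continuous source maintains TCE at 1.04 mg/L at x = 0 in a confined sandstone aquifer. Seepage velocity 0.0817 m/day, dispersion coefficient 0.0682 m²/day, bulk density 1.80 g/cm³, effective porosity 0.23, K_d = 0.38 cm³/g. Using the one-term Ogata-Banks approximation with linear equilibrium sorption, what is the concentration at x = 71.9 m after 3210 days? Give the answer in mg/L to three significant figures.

Retardation factor R = 1 + ρ_b·K_d/n = 1 + 1.80 × 0.38/0.23 = 3.974.
Sorption retards both mechanisms: v_R = v/R = 0.02056 m/day, D_R = D/R = 0.01716 m²/day.
v_R·t = 0.02056 × 3210 = 65.9976 m; 2√(D_R t) = 14.84 m; argument = (71.9 − 65.9976)/14.84 = 0.3977.
C = C₀ × ½·erfc(0.3977) = 1.04 × 0.2869 = 0.298 mg/L.

0.298 mg/L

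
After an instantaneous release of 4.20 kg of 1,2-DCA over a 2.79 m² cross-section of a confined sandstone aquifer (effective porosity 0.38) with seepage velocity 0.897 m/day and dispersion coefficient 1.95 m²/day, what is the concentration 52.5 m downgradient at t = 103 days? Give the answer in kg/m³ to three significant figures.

0.0109 kg/m³

For an instantaneous plane source, C(x,t) = M/(n_e·A·√(4πDt)) · exp(−(x−vt)²/(4Dt)), with n_e·A the pore (flow) area.
Plume center vt = 0.897 × 103 = 92.391 m, so the well at 52.5 m is 39.891 m upgradient of the peak.
√(4πDt) = 50.24 m, giving peak height M/(n_e·A·√(4πDt)) = 4.20/(0.38 × 2.79 × 50.24) = 0.07885 kg/m³.
(x−vt)²/(4Dt) = (-39.891)²/(4 × 1.95 × 103) = 1.981; exp(−1.981) = 0.1379.
C = 0.07885 × 0.1379 = 0.0109 kg/m³.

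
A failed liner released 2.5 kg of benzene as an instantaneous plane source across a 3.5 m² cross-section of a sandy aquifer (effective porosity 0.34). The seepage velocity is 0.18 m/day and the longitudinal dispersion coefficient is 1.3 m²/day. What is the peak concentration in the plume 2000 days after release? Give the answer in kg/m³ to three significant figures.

0.0116 kg/m³

The peak of an instantaneous 1D plume sits at x = vt; there the Gaussian factor is 1 and C_max = M/(n_e·A·√(4πDt)), where n_e·A is the pore area the mass is dissolved in.
√(4πDt) = √(4π × 1.3 × 2000) = 180.8 m, so C_max = 2.5/(0.34 × 3.5 × 180.8) = 0.0116 kg/m³.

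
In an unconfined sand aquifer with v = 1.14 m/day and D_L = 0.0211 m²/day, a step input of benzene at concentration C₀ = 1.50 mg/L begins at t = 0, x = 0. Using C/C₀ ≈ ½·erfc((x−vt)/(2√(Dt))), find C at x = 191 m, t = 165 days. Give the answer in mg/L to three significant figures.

0.204 mg/L

For a continuous step input, C/C₀ ≈ ½·erfc((x−vt)/(2√(Dt))).
vt = 1.14 × 165 = 188.1 m and 2√(Dt) = 2√(0.0211 × 165) = 3.732 m.
Argument (x−vt)/(2√(Dt)) = (191 − 188.1)/3.732 = 0.7771; ½·erfc(0.7771) = 0.1359.
C = 1.50 × 0.1359 = 0.204 mg/L.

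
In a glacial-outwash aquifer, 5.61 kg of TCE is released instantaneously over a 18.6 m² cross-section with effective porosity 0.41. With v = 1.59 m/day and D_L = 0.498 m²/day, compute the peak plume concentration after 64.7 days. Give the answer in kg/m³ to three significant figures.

0.0366 kg/m³

The peak of an instantaneous 1D plume sits at x = vt; there the Gaussian factor is 1 and C_max = M/(n_e·A·√(4πDt)), where n_e·A is the pore area the mass is dissolved in.
√(4πDt) = √(4π × 0.498 × 64.7) = 20.12 m, so C_max = 5.61/(0.41 × 18.6 × 20.12) = 0.0366 kg/m³.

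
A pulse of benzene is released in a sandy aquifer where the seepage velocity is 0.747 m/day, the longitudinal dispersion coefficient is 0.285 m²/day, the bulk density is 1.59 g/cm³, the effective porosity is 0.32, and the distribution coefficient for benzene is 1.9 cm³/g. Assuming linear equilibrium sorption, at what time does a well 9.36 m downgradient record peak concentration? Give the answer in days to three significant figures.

Retardation factor R = 1 + ρ_b·K_d/n = 1 + 1.59 × 1.9/0.32 = 10.44.
Sorption retards both mechanisms: v_R = v/R = 0.07155 m/day, D_R = D/R = 0.02730 m²/day.
Peak time from v_R²t² + 2D_R t − x² = 0: t = (√(D_R² + v_R²x²) − D_R)/v_R².
√(D_R² + v_R²x²) = √(0.02730² + 0.07155² × 9.36²) = 0.6703; v_R² = 0.005119.
t = (0.6703 − 0.02730)/0.005119 = 126 days.

126 days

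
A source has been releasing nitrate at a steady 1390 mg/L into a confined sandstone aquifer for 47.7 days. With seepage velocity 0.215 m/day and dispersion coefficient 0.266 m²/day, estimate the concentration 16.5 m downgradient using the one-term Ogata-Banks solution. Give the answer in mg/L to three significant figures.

150 mg/L

For a continuous step input, C/C₀ ≈ ½·erfc((x−vt)/(2√(Dt))).
vt = 0.215 × 47.7 = 10.2555 m and 2√(Dt) = 2√(0.266 × 47.7) = 7.124 m.
Argument (x−vt)/(2√(Dt)) = (16.5 − 10.2555)/7.124 = 0.8765; ½·erfc(0.8765) = 0.1076.
C = 1390 × 0.1076 = 150 mg/L.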